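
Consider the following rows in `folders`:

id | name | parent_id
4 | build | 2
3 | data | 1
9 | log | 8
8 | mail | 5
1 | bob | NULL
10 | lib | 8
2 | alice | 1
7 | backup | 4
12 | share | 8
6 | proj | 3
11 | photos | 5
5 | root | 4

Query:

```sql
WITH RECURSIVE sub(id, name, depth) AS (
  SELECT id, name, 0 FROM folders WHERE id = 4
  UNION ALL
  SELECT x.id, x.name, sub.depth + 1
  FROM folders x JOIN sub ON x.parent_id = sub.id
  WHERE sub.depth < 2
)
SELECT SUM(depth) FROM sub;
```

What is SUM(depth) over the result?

Base: id=4 (build) at depth 0.
Iteration 1: rows with parent_id in {4} -> root (id 5, depth 1), backup (id 7, depth 1).
Iteration 2: rows with parent_id in {5,7} -> mail (id 8, depth 2), photos (id 11, depth 2).
Iteration 3: depth < 2 fails for all current rows; recursion stops.
SUM(depth) = 0 + 1 + 1 + 2 + 2 = 6.

6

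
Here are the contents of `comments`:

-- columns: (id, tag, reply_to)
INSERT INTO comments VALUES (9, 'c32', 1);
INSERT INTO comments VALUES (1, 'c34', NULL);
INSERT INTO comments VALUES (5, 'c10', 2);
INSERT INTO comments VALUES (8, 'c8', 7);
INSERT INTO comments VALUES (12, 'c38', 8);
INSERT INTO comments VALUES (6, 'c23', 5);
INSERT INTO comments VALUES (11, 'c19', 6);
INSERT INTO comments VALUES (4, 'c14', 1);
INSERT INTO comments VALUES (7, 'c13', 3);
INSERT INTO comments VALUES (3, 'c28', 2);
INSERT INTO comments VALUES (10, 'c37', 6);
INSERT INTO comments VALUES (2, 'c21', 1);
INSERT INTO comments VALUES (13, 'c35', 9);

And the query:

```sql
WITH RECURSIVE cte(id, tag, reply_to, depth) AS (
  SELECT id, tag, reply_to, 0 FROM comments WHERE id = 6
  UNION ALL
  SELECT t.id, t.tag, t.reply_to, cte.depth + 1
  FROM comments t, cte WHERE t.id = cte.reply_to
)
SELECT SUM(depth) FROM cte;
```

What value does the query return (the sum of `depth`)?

6

Base: id=6 (c23), reply_to=5, depth 0.
Iteration 1: join on id=5 -> c10 (id 5, reply_to=2, depth 1).
Iteration 2: join on id=2 -> c21 (id 2, reply_to=1, depth 2).
Iteration 3: join on id=1 -> c34 (id 1, reply_to=NULL, depth 3).
Iteration 4: reply_to is NULL; no match; recursion stops.
SUM(depth) = 0 + 1 + 2 + 3 = 6.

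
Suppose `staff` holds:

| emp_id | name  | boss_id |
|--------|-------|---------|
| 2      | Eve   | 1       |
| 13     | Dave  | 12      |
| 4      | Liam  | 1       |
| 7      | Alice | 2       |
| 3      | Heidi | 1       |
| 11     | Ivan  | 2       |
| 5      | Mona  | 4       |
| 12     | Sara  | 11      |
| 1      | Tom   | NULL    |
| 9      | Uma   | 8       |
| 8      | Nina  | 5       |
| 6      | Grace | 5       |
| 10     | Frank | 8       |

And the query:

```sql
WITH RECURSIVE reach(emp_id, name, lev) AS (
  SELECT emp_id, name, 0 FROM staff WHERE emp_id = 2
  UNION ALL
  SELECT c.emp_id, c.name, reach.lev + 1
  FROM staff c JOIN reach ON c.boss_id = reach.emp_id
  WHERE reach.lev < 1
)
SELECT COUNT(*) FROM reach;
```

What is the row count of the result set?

3

Base: emp_id=2 (Eve) at lev 0.
Iteration 1: rows with boss_id in {2} -> Alice (id 7, lev 1), Ivan (id 11, lev 1).
Iteration 2: lev < 1 fails for all current rows; recursion stops.
Total rows emitted: 3.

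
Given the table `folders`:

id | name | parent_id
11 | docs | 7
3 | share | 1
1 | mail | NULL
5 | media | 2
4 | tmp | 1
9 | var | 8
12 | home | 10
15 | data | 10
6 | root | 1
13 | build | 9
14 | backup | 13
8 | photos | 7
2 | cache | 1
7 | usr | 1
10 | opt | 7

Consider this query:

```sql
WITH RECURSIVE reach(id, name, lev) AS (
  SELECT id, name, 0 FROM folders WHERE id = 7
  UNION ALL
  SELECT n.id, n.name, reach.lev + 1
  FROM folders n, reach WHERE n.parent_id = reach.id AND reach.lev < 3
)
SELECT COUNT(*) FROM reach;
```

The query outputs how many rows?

Base: id=7 (usr) at lev 0.
Iteration 1: rows with parent_id in {7} -> photos (id 8, lev 1), opt (id 10, lev 1), docs (id 11, lev 1).
Iteration 2: rows with parent_id in {8,10,11} -> var (id 9, lev 2), home (id 12, lev 2), data (id 15, lev 2).
Iteration 3: rows with parent_id in {9,12,15} -> build (id 13, lev 3).
Iteration 4: lev < 3 fails for all current rows; recursion stops.
Total rows emitted: 8.

8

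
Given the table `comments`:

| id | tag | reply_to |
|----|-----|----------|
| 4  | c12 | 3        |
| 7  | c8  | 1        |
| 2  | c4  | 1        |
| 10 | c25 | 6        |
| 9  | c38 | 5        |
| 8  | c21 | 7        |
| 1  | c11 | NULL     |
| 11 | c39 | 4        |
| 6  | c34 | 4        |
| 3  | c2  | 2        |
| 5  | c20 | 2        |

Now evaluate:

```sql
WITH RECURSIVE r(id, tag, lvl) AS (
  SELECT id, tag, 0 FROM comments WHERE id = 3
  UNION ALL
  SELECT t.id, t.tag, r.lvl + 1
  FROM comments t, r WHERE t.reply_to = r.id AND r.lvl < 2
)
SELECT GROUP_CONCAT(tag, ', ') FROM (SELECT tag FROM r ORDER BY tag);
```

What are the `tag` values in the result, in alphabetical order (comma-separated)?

Base: id=3 (c2) at lvl 0.
Iteration 1: rows with reply_to in {3} -> c12 (id 4, lvl 1).
Iteration 2: rows with reply_to in {4} -> c34 (id 6, lvl 2), c39 (id 11, lvl 2).
Iteration 3: lvl < 2 fails for all current rows; recursion stops.

c12, c2, c34, c39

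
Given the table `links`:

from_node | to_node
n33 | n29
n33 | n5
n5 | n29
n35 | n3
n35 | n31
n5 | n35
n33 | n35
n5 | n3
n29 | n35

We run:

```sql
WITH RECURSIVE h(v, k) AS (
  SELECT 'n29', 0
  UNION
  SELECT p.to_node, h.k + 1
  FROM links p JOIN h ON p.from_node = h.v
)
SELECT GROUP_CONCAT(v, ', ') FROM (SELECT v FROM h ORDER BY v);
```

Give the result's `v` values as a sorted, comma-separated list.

Base: (n29, k=0).
Iteration 1: edges from {n29} -> (n35, k=1).
Iteration 2: edges from {n35} -> (n3, k=2), (n31, k=2).
Iteration 3: no outgoing edges from {n3,n31}; recursion stops.

n29, n3, n31, n35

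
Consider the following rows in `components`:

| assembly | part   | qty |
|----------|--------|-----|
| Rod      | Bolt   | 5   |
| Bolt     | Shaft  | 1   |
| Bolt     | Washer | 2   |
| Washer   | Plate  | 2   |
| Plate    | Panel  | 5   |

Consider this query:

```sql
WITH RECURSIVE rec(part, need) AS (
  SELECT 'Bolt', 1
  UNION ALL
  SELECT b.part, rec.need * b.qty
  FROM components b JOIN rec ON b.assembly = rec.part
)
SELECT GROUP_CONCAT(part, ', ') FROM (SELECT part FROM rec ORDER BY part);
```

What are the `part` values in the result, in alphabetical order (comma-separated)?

Bolt, Panel, Plate, Shaft, Washer

Base: (Bolt, need=1).
Iteration 1: components of {Bolt} -> Shaft = 1*1 = 1, Washer = 1*2 = 2.
Iteration 2: components of {Shaft,Washer} -> Plate = 2*2 = 4.
Iteration 3: components of {Plate} -> Panel = 4*5 = 20.
Iteration 4: no further components; recursion stops.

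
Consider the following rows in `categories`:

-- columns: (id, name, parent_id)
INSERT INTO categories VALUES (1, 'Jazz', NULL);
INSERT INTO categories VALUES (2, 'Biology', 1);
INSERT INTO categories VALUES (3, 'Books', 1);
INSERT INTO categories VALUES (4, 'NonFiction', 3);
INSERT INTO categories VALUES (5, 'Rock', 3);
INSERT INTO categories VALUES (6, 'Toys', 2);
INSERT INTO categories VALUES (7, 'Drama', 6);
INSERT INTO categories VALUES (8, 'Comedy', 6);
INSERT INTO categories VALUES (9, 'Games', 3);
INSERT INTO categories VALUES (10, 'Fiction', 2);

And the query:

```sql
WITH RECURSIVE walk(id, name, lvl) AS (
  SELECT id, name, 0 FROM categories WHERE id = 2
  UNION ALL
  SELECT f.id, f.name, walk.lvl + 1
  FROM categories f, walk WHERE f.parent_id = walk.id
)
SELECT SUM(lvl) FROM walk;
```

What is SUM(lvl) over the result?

6

Base: id=2 (Biology) at lvl 0.
Iteration 1: rows with parent_id in {2} -> Toys (id 6, lvl 1), Fiction (id 10, lvl 1).
Iteration 2: rows with parent_id in {6,10} -> Drama (id 7, lvl 2), Comedy (id 8, lvl 2).
Iteration 3: no rows with parent_id in {7,8}; recursion stops.
SUM(lvl) = 0 + 1 + 1 + 2 + 2 = 6.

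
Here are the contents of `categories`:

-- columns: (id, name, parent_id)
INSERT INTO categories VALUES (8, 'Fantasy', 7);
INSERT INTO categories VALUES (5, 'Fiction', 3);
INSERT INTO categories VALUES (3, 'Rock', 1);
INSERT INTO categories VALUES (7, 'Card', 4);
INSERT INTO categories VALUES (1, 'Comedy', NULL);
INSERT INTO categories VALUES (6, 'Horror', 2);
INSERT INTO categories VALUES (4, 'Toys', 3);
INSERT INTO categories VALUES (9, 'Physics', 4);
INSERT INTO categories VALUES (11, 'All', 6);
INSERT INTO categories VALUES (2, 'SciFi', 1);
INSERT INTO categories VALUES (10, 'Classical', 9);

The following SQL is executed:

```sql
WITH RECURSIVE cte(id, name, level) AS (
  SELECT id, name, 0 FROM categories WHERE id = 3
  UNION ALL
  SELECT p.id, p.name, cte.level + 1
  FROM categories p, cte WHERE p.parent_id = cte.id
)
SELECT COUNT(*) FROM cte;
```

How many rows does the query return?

7

Base: id=3 (Rock) at level 0.
Iteration 1: rows with parent_id in {3} -> Toys (id 4, level 1), Fiction (id 5, level 1).
Iteration 2: rows with parent_id in {4,5} -> Card (id 7, level 2), Physics (id 9, level 2).
Iteration 3: rows with parent_id in {7,9} -> Fantasy (id 8, level 3), Classical (id 10, level 3).
Iteration 4: no rows with parent_id in {8,10}; recursion stops.
Total rows emitted: 7.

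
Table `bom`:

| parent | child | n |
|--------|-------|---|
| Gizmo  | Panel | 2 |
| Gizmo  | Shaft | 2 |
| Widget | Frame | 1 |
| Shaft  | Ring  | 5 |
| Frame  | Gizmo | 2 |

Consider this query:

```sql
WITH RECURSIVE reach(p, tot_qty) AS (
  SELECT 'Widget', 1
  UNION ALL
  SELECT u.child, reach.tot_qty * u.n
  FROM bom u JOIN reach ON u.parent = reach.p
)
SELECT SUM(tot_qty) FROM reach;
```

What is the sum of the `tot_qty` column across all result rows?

32

Base: (Widget, tot_qty=1).
Iteration 1: components of {Widget} -> Frame = 1*1 = 1.
Iteration 2: components of {Frame} -> Gizmo = 1*2 = 2.
Iteration 3: components of {Gizmo} -> Panel = 2*2 = 4, Shaft = 2*2 = 4.
Iteration 4: components of {Panel,Shaft} -> Ring = 4*5 = 20.
Iteration 5: no further components; recursion stops.
SUM(tot_qty) = 1 + 1 + 2 + 4 + 4 + 20 = 32.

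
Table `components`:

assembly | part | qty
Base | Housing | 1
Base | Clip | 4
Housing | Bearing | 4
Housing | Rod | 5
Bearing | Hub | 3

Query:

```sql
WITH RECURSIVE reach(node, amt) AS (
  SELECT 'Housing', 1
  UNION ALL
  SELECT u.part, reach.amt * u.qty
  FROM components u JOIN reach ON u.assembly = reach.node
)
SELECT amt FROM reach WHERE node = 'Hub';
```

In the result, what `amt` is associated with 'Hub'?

Base: (Housing, amt=1).
Iteration 1: components of {Housing} -> Bearing = 1*4 = 4, Rod = 1*5 = 5.
Iteration 2: components of {Bearing,Rod} -> Hub = 4*3 = 12.
Iteration 3: no further components; recursion stops.

12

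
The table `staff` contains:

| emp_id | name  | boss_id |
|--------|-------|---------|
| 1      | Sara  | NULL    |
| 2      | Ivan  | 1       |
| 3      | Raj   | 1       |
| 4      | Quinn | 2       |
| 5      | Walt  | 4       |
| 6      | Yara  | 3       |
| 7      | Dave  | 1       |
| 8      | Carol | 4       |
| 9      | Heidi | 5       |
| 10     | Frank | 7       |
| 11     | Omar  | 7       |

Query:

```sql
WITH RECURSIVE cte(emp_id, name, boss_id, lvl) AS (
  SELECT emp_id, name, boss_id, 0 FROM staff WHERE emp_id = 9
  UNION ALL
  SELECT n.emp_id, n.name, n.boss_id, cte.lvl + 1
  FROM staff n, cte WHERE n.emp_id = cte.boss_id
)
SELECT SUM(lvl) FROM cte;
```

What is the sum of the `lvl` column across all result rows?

10

Base: emp_id=9 (Heidi), boss_id=5, lvl 0.
Iteration 1: join on emp_id=5 -> Walt (id 5, boss_id=4, lvl 1).
Iteration 2: join on emp_id=4 -> Quinn (id 4, boss_id=2, lvl 2).
Iteration 3: join on emp_id=2 -> Ivan (id 2, boss_id=1, lvl 3).
Iteration 4: join on emp_id=1 -> Sara (id 1, boss_id=NULL, lvl 4).
Iteration 5: boss_id is NULL; no match; recursion stops.
SUM(lvl) = 0 + 1 + 2 + 3 + 4 = 10.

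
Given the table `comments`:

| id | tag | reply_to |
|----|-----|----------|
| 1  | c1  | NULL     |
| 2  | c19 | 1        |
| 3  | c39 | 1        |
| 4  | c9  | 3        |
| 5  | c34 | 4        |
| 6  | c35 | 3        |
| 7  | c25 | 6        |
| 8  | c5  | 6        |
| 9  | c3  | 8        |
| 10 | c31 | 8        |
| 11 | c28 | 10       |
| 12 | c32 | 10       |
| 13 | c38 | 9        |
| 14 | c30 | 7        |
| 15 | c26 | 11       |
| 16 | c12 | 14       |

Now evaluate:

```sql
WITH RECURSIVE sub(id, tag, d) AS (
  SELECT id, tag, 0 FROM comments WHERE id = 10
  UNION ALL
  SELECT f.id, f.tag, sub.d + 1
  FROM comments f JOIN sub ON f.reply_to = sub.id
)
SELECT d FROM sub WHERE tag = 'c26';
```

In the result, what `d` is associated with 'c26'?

2

Base: id=10 (c31) at d 0.
Iteration 1: rows with reply_to in {10} -> c28 (id 11, d 1), c32 (id 12, d 1).
Iteration 2: rows with reply_to in {11,12} -> c26 (id 15, d 2).
Iteration 3: no rows with reply_to in {15}; recursion stops.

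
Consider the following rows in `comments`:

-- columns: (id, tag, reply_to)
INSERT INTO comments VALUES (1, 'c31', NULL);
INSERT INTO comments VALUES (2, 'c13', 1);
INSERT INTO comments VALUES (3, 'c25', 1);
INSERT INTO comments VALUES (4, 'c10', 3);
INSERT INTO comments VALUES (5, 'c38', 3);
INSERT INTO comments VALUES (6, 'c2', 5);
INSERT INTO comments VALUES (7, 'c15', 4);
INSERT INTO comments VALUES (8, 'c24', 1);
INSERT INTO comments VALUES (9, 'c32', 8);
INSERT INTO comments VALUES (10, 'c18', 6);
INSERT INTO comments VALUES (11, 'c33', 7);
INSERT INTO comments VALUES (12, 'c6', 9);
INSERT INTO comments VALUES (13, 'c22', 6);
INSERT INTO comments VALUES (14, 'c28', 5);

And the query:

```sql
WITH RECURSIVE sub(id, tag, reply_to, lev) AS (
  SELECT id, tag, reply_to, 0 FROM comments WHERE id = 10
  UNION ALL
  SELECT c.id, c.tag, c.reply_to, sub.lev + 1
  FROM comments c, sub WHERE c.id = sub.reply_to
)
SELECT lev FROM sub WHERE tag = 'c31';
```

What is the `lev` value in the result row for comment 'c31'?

Base: id=10 (c18), reply_to=6, lev 0.
Iteration 1: join on id=6 -> c2 (id 6, reply_to=5, lev 1).
Iteration 2: join on id=5 -> c38 (id 5, reply_to=3, lev 2).
Iteration 3: join on id=3 -> c25 (id 3, reply_to=1, lev 3).
Iteration 4: join on id=1 -> c31 (id 1, reply_to=NULL, lev 4).
Iteration 5: reply_to is NULL; no match; recursion stops.

4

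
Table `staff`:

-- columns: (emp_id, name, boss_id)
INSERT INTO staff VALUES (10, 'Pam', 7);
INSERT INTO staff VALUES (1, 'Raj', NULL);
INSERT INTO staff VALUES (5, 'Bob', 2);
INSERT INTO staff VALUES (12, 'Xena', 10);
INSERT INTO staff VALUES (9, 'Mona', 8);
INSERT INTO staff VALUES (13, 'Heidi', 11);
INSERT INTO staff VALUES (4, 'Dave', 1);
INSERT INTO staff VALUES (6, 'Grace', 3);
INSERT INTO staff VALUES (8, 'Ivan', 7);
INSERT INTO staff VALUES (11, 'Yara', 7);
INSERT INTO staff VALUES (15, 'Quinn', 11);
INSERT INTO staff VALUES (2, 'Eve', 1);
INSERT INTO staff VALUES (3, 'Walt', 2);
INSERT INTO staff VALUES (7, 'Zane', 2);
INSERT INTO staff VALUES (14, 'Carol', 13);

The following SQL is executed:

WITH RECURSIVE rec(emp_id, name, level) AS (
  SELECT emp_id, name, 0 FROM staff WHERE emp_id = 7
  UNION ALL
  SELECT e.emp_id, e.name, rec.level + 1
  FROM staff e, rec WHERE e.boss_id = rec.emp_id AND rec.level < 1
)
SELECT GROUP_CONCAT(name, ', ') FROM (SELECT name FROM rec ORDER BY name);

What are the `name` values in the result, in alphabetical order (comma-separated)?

Base: emp_id=7 (Zane) at level 0.
Iteration 1: rows with boss_id in {7} -> Ivan (id 8, level 1), Pam (id 10, level 1), Yara (id 11, level 1).
Iteration 2: level < 1 fails for all current rows; recursion stops.

Ivan, Pam, Yara, Zane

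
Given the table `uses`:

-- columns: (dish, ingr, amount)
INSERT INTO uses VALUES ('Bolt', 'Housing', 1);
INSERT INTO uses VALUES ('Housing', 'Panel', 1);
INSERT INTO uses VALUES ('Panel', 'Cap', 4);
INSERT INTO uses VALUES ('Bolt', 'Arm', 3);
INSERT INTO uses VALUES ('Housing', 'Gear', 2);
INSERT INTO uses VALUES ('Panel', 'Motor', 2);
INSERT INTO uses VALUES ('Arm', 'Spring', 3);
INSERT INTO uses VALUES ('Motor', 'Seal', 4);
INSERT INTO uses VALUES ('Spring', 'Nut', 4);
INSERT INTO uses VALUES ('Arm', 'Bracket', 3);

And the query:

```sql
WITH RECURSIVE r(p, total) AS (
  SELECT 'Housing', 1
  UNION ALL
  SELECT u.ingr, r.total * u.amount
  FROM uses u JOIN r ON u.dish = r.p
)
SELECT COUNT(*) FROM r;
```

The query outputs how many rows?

Base: (Housing, total=1).
Iteration 1: components of {Housing} -> Gear = 1*2 = 2, Panel = 1*1 = 1.
Iteration 2: components of {Gear,Panel} -> Cap = 1*4 = 4, Motor = 1*2 = 2.
Iteration 3: components of {Cap,Motor} -> Seal = 2*4 = 8.
Iteration 4: no further components; recursion stops.
Total rows emitted: 6.

6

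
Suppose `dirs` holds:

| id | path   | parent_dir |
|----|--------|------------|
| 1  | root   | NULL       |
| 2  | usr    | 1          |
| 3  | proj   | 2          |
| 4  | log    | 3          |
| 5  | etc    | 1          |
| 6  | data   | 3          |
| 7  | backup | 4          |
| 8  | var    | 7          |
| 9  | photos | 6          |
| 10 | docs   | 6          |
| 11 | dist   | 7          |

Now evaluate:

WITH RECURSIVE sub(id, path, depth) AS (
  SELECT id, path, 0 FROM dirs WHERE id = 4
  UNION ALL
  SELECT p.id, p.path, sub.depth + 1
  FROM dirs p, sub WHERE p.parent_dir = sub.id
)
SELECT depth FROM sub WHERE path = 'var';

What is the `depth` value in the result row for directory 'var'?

2

Base: id=4 (log) at depth 0.
Iteration 1: rows with parent_dir in {4} -> backup (id 7, depth 1).
Iteration 2: rows with parent_dir in {7} -> var (id 8, depth 2), dist (id 11, depth 2).
Iteration 3: no rows with parent_dir in {8,11}; recursion stops.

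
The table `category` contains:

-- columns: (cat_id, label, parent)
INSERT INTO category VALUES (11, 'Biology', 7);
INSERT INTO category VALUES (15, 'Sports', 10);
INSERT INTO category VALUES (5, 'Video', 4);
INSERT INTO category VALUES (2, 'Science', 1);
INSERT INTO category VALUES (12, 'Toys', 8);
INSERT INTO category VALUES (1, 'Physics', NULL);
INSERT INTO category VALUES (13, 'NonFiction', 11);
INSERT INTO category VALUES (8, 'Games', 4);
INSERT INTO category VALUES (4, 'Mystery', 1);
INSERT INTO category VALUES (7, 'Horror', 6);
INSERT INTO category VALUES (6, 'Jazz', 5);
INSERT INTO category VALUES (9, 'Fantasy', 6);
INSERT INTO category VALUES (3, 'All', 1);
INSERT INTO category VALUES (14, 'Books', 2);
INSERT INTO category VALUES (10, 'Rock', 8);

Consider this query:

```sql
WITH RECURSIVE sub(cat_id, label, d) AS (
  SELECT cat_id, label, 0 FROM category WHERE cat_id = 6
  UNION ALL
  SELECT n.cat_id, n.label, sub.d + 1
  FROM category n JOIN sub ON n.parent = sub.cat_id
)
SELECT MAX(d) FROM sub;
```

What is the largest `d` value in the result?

3

Base: cat_id=6 (Jazz) at d 0.
Iteration 1: rows with parent in {6} -> Horror (id 7, d 1), Fantasy (id 9, d 1).
Iteration 2: rows with parent in {7,9} -> Biology (id 11, d 2).
Iteration 3: rows with parent in {11} -> NonFiction (id 13, d 3).
Iteration 4: no rows with parent in {13}; recursion stops.
d values: 0, 1, 1, 2, 3; the maximum is 3.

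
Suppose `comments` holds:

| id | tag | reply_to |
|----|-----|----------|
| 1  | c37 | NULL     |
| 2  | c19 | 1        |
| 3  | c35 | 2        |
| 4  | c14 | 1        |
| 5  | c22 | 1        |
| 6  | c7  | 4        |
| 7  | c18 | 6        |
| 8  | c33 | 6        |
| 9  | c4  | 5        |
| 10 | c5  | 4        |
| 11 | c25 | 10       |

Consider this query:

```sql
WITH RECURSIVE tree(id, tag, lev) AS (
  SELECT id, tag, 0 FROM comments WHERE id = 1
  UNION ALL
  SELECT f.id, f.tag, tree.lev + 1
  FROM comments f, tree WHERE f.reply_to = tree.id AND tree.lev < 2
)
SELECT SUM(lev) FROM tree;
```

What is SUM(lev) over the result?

Base: id=1 (c37) at lev 0.
Iteration 1: rows with reply_to in {1} -> c19 (id 2, lev 1), c14 (id 4, lev 1), c22 (id 5, lev 1).
Iteration 2: rows with reply_to in {2,4,5} -> c35 (id 3, lev 2), c7 (id 6, lev 2), c4 (id 9, lev 2), c5 (id 10, lev 2).
Iteration 3: lev < 2 fails for all current rows; recursion stops.
SUM(lev) = 0 + 1 + 1 + 1 + 2 + 2 + 2 + 2 = 11.

11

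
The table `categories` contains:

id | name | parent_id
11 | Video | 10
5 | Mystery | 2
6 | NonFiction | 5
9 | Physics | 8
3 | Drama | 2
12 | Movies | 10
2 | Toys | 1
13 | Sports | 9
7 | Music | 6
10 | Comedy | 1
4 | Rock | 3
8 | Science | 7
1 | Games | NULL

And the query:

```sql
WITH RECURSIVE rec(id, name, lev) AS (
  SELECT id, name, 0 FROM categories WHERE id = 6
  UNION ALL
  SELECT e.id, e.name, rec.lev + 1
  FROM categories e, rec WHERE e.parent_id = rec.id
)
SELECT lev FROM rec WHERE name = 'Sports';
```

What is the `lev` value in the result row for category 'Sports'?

4

Base: id=6 (NonFiction) at lev 0.
Iteration 1: rows with parent_id in {6} -> Music (id 7, lev 1).
Iteration 2: rows with parent_id in {7} -> Science (id 8, lev 2).
Iteration 3: rows with parent_id in {8} -> Physics (id 9, lev 3).
Iteration 4: rows with parent_id in {9} -> Sports (id 13, lev 4).
Iteration 5: no rows with parent_id in {13}; recursion stops.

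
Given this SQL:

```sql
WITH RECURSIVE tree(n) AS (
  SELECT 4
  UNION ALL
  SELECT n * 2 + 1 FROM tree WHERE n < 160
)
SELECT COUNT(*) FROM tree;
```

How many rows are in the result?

7

Base: n=4.
Iteration 1: 4 < 160 holds -> n = 4 * 2 + 1 = 9.
Iteration 2: 9 < 160 holds -> n = 9 * 2 + 1 = 19.
Iteration 3: 19 < 160 holds -> n = 19 * 2 + 1 = 39.
Iteration 4: 39 < 160 holds -> n = 39 * 2 + 1 = 79.
Iteration 5: 79 < 160 holds -> n = 79 * 2 + 1 = 159.
Iteration 6: 159 < 160 holds -> n = 159 * 2 + 1 = 319.
Iteration 7: 319 < 160 fails; recursion stops.
Total rows emitted: 7.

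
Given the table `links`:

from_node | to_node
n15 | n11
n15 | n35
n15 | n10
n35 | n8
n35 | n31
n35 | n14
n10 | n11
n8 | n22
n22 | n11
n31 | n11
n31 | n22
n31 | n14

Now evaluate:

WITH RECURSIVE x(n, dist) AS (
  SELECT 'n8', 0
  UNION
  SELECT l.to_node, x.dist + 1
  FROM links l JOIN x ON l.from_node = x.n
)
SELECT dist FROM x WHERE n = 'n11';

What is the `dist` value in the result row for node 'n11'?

2

Base: (n8, dist=0).
Iteration 1: edges from {n8} -> (n22, dist=1).
Iteration 2: edges from {n22} -> (n11, dist=2).
Iteration 3: no outgoing edges from {n11}; recursion stops.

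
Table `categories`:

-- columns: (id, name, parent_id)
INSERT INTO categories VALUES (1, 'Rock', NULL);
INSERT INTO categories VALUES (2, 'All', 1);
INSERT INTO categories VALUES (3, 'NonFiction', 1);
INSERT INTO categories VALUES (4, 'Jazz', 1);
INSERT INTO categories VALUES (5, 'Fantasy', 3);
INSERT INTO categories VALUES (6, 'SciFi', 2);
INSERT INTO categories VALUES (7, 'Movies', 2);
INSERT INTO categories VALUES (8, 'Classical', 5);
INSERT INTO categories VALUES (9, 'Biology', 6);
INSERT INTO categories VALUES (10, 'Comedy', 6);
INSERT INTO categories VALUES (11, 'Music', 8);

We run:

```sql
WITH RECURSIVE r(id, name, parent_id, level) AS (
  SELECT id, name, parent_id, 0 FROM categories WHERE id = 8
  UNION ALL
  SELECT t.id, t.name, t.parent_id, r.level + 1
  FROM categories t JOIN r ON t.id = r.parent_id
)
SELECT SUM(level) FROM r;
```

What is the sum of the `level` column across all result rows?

Base: id=8 (Classical), parent_id=5, level 0.
Iteration 1: join on id=5 -> Fantasy (id 5, parent_id=3, level 1).
Iteration 2: join on id=3 -> NonFiction (id 3, parent_id=1, level 2).
Iteration 3: join on id=1 -> Rock (id 1, parent_id=NULL, level 3).
Iteration 4: parent_id is NULL; no match; recursion stops.
SUM(level) = 0 + 1 + 2 + 3 = 6.

6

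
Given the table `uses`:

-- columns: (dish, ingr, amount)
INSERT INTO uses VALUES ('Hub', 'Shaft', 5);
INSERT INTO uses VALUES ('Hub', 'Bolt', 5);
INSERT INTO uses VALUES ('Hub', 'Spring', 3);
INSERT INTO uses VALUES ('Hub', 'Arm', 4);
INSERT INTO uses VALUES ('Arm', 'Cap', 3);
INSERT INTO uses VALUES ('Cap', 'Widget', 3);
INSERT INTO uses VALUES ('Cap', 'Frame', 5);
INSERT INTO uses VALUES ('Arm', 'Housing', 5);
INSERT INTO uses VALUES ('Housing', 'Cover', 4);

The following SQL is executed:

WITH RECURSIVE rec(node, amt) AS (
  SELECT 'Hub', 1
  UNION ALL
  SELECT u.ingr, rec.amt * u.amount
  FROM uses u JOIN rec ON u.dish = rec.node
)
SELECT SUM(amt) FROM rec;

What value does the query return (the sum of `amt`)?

Base: (Hub, amt=1).
Iteration 1: components of {Hub} -> Arm = 1*4 = 4, Bolt = 1*5 = 5, Shaft = 1*5 = 5, Spring = 1*3 = 3.
Iteration 2: components of {Arm,Bolt,Shaft,Spring} -> Cap = 4*3 = 12, Housing = 4*5 = 20.
Iteration 3: components of {Cap,Housing} -> Cover = 20*4 = 80, Frame = 12*5 = 60, Widget = 12*3 = 36.
Iteration 4: no further components; recursion stops.
SUM(amt) = 1 + 5 + 5 + 3 + 4 + 12 + 20 + 36 + 60 + 80 = 226.

226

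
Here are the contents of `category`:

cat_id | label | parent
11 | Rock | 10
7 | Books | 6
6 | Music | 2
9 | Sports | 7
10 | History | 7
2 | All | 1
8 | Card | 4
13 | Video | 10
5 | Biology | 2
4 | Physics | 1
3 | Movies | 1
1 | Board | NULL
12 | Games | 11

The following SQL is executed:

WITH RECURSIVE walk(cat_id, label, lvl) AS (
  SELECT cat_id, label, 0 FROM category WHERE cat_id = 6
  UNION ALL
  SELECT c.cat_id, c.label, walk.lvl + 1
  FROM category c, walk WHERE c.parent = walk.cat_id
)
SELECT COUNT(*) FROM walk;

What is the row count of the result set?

Base: cat_id=6 (Music) at lvl 0.
Iteration 1: rows with parent in {6} -> Books (id 7, lvl 1).
Iteration 2: rows with parent in {7} -> Sports (id 9, lvl 2), History (id 10, lvl 2).
Iteration 3: rows with parent in {9,10} -> Rock (id 11, lvl 3), Video (id 13, lvl 3).
Iteration 4: rows with parent in {11,13} -> Games (id 12, lvl 4).
Iteration 5: no rows with parent in {12}; recursion stops.
Total rows emitted: 7.

7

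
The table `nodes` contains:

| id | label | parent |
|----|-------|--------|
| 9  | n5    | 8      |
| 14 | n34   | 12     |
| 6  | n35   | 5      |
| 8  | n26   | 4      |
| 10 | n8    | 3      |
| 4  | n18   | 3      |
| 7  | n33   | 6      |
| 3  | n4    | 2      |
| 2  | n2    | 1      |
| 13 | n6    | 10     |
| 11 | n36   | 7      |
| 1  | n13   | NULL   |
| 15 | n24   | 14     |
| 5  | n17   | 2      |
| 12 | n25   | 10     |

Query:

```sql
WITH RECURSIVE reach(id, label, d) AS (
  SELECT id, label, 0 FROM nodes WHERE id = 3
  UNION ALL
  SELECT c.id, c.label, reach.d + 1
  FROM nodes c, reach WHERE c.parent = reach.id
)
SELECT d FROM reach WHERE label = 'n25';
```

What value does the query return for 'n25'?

2

Base: id=3 (n4) at d 0.
Iteration 1: rows with parent in {3} -> n18 (id 4, d 1), n8 (id 10, d 1).
Iteration 2: rows with parent in {4,10} -> n26 (id 8, d 2), n25 (id 12, d 2), n6 (id 13, d 2).
Iteration 3: rows with parent in {8,12,13} -> n5 (id 9, d 3), n34 (id 14, d 3).
Iteration 4: rows with parent in {9,14} -> n24 (id 15, d 4).
Iteration 5: no rows with parent in {15}; recursion stops.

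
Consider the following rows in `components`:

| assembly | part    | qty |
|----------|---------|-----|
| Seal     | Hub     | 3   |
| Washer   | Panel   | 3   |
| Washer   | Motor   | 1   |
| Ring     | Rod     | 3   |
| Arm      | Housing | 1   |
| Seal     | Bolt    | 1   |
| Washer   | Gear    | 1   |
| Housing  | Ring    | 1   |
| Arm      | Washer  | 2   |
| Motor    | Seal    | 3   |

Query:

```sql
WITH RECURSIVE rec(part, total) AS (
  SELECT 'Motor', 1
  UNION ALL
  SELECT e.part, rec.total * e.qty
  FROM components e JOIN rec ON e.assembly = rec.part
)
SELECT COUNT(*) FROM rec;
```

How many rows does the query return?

4

Base: (Motor, total=1).
Iteration 1: components of {Motor} -> Seal = 1*3 = 3.
Iteration 2: components of {Seal} -> Bolt = 3*1 = 3, Hub = 3*3 = 9.
Iteration 3: no further components; recursion stops.
Total rows emitted: 4.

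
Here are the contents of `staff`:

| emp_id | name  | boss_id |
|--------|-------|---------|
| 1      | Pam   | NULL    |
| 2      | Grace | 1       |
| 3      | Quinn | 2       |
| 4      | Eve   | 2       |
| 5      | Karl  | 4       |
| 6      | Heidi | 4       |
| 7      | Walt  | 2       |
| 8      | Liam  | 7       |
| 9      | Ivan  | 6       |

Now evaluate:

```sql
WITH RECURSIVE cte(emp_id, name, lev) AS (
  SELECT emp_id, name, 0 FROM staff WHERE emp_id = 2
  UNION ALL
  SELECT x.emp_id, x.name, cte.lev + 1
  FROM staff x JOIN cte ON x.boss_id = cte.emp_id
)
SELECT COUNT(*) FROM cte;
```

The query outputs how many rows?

Base: emp_id=2 (Grace) at lev 0.
Iteration 1: rows with boss_id in {2} -> Quinn (id 3, lev 1), Eve (id 4, lev 1), Walt (id 7, lev 1).
Iteration 2: rows with boss_id in {3,4,7} -> Karl (id 5, lev 2), Heidi (id 6, lev 2), Liam (id 8, lev 2).
Iteration 3: rows with boss_id in {5,6,8} -> Ivan (id 9, lev 3).
Iteration 4: no rows with boss_id in {9}; recursion stops.
Total rows emitted: 8.

8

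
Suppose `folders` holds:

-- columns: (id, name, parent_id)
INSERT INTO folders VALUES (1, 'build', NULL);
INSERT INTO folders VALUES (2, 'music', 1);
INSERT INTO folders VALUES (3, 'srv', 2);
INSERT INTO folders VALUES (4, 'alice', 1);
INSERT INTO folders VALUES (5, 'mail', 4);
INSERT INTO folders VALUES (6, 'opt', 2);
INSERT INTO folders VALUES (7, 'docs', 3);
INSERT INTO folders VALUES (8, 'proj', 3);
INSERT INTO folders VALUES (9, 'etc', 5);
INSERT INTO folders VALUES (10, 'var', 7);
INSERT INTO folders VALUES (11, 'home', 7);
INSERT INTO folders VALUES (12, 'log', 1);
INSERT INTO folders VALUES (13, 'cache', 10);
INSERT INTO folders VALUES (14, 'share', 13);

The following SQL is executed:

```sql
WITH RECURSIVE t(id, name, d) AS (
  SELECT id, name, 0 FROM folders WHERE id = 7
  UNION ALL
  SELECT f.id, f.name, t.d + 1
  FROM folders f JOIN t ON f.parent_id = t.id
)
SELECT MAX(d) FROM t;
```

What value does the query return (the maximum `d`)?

3

Base: id=7 (docs) at d 0.
Iteration 1: rows with parent_id in {7} -> var (id 10, d 1), home (id 11, d 1).
Iteration 2: rows with parent_id in {10,11} -> cache (id 13, d 2).
Iteration 3: rows with parent_id in {13} -> share (id 14, d 3).
Iteration 4: no rows with parent_id in {14}; recursion stops.
d values: 0, 1, 1, 2, 3; the maximum is 3.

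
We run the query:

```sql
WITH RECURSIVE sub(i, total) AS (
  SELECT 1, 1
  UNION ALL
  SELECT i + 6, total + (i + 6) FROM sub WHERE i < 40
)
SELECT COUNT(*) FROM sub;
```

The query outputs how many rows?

Base: i=1, total=1.
Iteration 1: 1 < 40 holds -> i = 1 + 6 = 7, total = 1 + 7 = 8.
Iteration 2: 7 < 40 holds -> i = 7 + 6 = 13, total = 8 + 13 = 21.
Iteration 3: 13 < 40 holds -> i = 13 + 6 = 19, total = 21 + 19 = 40.
Iteration 4: 19 < 40 holds -> i = 19 + 6 = 25, total = 40 + 25 = 65.
Iteration 5: 25 < 40 holds -> i = 25 + 6 = 31, total = 65 + 31 = 96.
Iteration 6: 31 < 40 holds -> i = 31 + 6 = 37, total = 96 + 37 = 133.
Iteration 7: 37 < 40 holds -> i = 37 + 6 = 43, total = 133 + 43 = 176.
Iteration 8: 43 < 40 fails; recursion stops.
Total rows emitted: 8.

8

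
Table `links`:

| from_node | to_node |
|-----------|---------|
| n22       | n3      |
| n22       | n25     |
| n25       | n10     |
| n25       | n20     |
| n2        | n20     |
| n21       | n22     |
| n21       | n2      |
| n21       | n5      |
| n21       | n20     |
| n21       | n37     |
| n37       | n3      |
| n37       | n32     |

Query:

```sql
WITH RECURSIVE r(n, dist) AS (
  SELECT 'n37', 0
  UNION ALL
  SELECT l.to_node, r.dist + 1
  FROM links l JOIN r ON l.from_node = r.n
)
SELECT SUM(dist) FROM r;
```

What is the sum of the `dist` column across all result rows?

Base: (n37, dist=0).
Iteration 1: edges from {n37} -> (n3, dist=1), (n32, dist=1).
Iteration 2: no outgoing edges from {n3,n32}; recursion stops.
SUM(dist) = 0 + 1 + 1 = 2.

2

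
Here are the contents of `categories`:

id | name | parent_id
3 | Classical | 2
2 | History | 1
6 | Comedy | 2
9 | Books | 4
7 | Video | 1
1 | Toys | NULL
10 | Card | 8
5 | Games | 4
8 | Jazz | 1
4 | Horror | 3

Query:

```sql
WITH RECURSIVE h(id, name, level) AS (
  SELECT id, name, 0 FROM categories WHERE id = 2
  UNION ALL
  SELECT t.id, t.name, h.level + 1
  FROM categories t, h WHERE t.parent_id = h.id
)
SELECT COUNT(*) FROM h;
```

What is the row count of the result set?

Base: id=2 (History) at level 0.
Iteration 1: rows with parent_id in {2} -> Classical (id 3, level 1), Comedy (id 6, level 1).
Iteration 2: rows with parent_id in {3,6} -> Horror (id 4, level 2).
Iteration 3: rows with parent_id in {4} -> Games (id 5, level 3), Books (id 9, level 3).
Iteration 4: no rows with parent_id in {5,9}; recursion stops.
Total rows emitted: 6.

6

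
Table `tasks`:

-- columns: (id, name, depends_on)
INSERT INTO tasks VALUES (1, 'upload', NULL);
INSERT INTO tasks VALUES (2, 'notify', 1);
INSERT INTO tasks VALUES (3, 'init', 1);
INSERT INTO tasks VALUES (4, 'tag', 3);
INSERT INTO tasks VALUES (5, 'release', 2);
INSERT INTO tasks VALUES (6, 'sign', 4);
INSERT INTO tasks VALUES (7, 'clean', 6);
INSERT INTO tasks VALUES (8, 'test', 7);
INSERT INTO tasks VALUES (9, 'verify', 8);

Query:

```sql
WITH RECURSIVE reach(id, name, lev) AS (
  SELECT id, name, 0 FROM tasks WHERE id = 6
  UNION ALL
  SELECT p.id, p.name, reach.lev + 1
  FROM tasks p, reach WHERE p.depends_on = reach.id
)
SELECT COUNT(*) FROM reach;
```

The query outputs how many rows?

Base: id=6 (sign) at lev 0.
Iteration 1: rows with depends_on in {6} -> clean (id 7, lev 1).
Iteration 2: rows with depends_on in {7} -> test (id 8, lev 2).
Iteration 3: rows with depends_on in {8} -> verify (id 9, lev 3).
Iteration 4: no rows with depends_on in {9}; recursion stops.
Total rows emitted: 4.

4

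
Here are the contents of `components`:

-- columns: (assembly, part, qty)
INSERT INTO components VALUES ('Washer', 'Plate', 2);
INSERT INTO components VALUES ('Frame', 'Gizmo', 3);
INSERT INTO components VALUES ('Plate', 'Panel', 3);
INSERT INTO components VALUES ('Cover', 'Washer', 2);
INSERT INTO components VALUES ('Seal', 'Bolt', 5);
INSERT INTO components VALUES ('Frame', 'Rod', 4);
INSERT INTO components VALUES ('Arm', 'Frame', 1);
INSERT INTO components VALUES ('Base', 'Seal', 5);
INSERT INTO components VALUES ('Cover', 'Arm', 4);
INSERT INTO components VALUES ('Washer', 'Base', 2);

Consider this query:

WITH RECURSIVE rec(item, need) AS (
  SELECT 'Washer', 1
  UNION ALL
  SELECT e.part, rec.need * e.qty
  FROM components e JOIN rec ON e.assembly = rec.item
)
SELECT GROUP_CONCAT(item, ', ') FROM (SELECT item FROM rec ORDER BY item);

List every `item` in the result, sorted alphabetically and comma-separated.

Base, Bolt, Panel, Plate, Seal, Washer

Base: (Washer, need=1).
Iteration 1: components of {Washer} -> Base = 1*2 = 2, Plate = 1*2 = 2.
Iteration 2: components of {Base,Plate} -> Panel = 2*3 = 6, Seal = 2*5 = 10.
Iteration 3: components of {Panel,Seal} -> Bolt = 10*5 = 50.
Iteration 4: no further components; recursion stops.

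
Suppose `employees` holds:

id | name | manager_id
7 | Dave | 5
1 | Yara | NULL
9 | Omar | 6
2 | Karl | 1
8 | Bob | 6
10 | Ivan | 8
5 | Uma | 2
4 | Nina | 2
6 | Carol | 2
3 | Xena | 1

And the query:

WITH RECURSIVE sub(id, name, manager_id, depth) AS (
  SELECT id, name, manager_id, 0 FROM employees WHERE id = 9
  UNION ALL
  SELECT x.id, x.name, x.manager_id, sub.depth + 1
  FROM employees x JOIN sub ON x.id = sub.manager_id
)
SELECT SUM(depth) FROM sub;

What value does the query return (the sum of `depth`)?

Base: id=9 (Omar), manager_id=6, depth 0.
Iteration 1: join on id=6 -> Carol (id 6, manager_id=2, depth 1).
Iteration 2: join on id=2 -> Karl (id 2, manager_id=1, depth 2).
Iteration 3: join on id=1 -> Yara (id 1, manager_id=NULL, depth 3).
Iteration 4: manager_id is NULL; no match; recursion stops.
SUM(depth) = 0 + 1 + 2 + 3 = 6.

6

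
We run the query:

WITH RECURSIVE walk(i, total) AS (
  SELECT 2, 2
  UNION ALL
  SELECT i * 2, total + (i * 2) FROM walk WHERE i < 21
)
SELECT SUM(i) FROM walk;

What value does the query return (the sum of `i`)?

62

Base: i=2, total=2.
Iteration 1: 2 < 21 holds -> i = 2 * 2 = 4, total = 2 + 4 = 6.
Iteration 2: 4 < 21 holds -> i = 4 * 2 = 8, total = 6 + 8 = 14.
Iteration 3: 8 < 21 holds -> i = 8 * 2 = 16, total = 14 + 16 = 30.
Iteration 4: 16 < 21 holds -> i = 16 * 2 = 32, total = 30 + 32 = 62.
Iteration 5: 32 < 21 fails; recursion stops.
SUM(i) = 2 + 4 + 8 + 16 + 32 = 62.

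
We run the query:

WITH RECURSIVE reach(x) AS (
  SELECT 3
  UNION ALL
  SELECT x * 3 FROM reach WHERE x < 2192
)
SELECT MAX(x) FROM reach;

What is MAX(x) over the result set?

6561

Base: x=3.
Iteration 1: 3 < 2192 holds -> x = 3 * 3 = 9.
Iteration 2: 9 < 2192 holds -> x = 9 * 3 = 27.
Iteration 3: 27 < 2192 holds -> x = 27 * 3 = 81.
Iteration 4: 81 < 2192 holds -> x = 81 * 3 = 243.
Iteration 5: 243 < 2192 holds -> x = 243 * 3 = 729.
Iteration 6: 729 < 2192 holds -> x = 729 * 3 = 2187.
Iteration 7: 2187 < 2192 holds -> x = 2187 * 3 = 6561.
Iteration 8: 6561 < 2192 fails; recursion stops.
x values: 3, 9, 27, 81, 243, 729, 2187, 6561; the maximum is 6561.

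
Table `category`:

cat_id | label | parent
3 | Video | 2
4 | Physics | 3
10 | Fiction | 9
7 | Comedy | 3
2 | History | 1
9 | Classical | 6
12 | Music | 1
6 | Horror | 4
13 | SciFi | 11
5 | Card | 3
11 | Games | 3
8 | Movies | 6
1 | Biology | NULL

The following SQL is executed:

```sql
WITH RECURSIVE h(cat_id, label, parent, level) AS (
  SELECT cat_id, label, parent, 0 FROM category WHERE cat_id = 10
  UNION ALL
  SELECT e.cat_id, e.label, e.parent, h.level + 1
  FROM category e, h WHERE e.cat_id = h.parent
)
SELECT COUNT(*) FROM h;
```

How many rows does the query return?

Base: cat_id=10 (Fiction), parent=9, level 0.
Iteration 1: join on cat_id=9 -> Classical (id 9, parent=6, level 1).
Iteration 2: join on cat_id=6 -> Horror (id 6, parent=4, level 2).
Iteration 3: join on cat_id=4 -> Physics (id 4, parent=3, level 3).
Iteration 4: join on cat_id=3 -> Video (id 3, parent=2, level 4).
Iteration 5: join on cat_id=2 -> History (id 2, parent=1, level 5).
Iteration 6: join on cat_id=1 -> Biology (id 1, parent=NULL, level 6).
Iteration 7: parent is NULL; no match; recursion stops.
Total rows emitted: 7.

7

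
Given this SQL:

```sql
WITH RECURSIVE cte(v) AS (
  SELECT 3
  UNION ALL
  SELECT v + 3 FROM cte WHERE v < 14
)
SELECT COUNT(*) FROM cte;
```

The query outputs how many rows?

5

Base: v=3.
Iteration 1: 3 < 14 holds -> v = 3 + 3 = 6.
Iteration 2: 6 < 14 holds -> v = 6 + 3 = 9.
Iteration 3: 9 < 14 holds -> v = 9 + 3 = 12.
Iteration 4: 12 < 14 holds -> v = 12 + 3 = 15.
Iteration 5: 15 < 14 fails; recursion stops.
Total rows emitted: 5.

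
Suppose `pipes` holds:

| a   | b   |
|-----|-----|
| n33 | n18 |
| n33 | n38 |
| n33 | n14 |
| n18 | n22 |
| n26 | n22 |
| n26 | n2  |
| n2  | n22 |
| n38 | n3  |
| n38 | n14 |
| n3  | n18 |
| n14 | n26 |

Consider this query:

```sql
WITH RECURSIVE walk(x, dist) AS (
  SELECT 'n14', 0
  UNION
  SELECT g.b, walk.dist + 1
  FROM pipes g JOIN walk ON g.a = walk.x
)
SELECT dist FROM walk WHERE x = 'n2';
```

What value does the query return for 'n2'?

2

Base: (n14, dist=0).
Iteration 1: edges from {n14} -> (n26, dist=1).
Iteration 2: edges from {n26} -> (n2, dist=2), (n22, dist=2).
Iteration 3: edges from {n2,n22} -> (n22, dist=3).
Iteration 4: no outgoing edges from {n22}; recursion stops.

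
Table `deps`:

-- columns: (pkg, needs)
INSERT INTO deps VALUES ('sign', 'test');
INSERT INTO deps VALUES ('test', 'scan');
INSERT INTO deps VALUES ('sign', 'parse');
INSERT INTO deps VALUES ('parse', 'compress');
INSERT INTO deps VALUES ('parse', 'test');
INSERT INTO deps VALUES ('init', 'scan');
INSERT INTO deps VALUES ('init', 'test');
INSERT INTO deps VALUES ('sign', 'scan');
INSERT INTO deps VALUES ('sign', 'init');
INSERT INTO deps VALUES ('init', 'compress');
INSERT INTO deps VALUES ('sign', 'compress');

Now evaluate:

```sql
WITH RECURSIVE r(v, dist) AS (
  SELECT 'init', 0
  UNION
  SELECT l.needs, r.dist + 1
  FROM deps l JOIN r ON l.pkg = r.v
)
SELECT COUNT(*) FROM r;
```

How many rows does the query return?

5

Base: (init, dist=0).
Iteration 1: edges from {init} -> (compress, dist=1), (scan, dist=1), (test, dist=1).
Iteration 2: edges from {compress,scan,test} -> (scan, dist=2).
Iteration 3: no outgoing edges from {scan}; recursion stops.
Total rows emitted: 5.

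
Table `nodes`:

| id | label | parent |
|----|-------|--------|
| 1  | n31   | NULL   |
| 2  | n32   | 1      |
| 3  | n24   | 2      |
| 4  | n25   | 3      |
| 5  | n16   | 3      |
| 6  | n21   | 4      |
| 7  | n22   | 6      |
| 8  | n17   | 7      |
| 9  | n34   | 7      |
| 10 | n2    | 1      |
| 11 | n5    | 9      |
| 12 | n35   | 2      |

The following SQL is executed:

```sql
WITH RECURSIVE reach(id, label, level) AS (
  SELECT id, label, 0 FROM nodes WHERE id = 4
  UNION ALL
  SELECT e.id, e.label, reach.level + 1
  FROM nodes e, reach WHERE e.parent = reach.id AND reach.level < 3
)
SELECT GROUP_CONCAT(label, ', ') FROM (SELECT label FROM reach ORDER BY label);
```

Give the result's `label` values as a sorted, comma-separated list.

n17, n21, n22, n25, n34

Base: id=4 (n25) at level 0.
Iteration 1: rows with parent in {4} -> n21 (id 6, level 1).
Iteration 2: rows with parent in {6} -> n22 (id 7, level 2).
Iteration 3: rows with parent in {7} -> n17 (id 8, level 3), n34 (id 9, level 3).
Iteration 4: level < 3 fails for all current rows; recursion stops.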